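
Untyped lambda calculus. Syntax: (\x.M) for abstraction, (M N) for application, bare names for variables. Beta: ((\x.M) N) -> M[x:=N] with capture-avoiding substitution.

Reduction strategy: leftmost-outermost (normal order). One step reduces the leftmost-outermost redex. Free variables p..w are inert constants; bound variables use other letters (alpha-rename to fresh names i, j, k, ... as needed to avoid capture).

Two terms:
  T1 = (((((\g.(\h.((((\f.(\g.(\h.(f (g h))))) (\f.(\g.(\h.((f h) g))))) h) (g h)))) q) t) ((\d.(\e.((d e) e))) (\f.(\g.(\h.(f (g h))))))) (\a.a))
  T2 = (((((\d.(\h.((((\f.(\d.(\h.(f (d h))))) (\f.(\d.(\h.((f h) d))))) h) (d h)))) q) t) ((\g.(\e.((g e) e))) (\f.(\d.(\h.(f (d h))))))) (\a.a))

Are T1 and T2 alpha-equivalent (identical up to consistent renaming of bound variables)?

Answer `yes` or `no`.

Term 1: (((((\g.(\h.((((\f.(\g.(\h.(f (g h))))) (\f.(\g.(\h.((f h) g))))) h) (g h)))) q) t) ((\d.(\e.((d e) e))) (\f.(\g.(\h.(f (g h))))))) (\a.a))
Term 2: (((((\d.(\h.((((\f.(\d.(\h.(f (d h))))) (\f.(\d.(\h.((f h) d))))) h) (d h)))) q) t) ((\g.(\e.((g e) e))) (\f.(\d.(\h.(f (d h))))))) (\a.a))
Alpha-equivalence: compare structure up to binder renaming.
Result: True

Answer: yes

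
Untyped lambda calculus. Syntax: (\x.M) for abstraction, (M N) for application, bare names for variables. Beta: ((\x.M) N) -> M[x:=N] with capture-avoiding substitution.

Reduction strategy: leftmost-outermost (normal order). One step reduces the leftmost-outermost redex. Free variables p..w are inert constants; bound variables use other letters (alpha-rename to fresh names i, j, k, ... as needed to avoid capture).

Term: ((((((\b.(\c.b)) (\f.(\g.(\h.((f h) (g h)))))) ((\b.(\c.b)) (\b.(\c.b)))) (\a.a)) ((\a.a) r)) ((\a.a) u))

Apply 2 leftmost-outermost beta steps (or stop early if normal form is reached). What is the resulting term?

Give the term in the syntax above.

Step 0: ((((((\b.(\c.b)) (\f.(\g.(\h.((f h) (g h)))))) ((\b.(\c.b)) (\b.(\c.b)))) (\a.a)) ((\a.a) r)) ((\a.a) u))
Step 1: (((((\c.(\f.(\g.(\h.((f h) (g h)))))) ((\b.(\c.b)) (\b.(\c.b)))) (\a.a)) ((\a.a) r)) ((\a.a) u))
Step 2: ((((\f.(\g.(\h.((f h) (g h))))) (\a.a)) ((\a.a) r)) ((\a.a) u))

Answer: ((((\f.(\g.(\h.((f h) (g h))))) (\a.a)) ((\a.a) r)) ((\a.a) u))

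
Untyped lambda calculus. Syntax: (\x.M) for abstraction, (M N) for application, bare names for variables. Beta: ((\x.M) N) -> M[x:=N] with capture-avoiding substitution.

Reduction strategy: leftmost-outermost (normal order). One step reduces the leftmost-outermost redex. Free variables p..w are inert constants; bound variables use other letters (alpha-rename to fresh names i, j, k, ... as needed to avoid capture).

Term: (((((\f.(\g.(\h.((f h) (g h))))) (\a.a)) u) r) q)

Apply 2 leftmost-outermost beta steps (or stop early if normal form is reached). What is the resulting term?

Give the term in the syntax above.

Step 0: (((((\f.(\g.(\h.((f h) (g h))))) (\a.a)) u) r) q)
Step 1: ((((\g.(\h.(((\a.a) h) (g h)))) u) r) q)
Step 2: (((\h.(((\a.a) h) (u h))) r) q)

Answer: (((\h.(((\a.a) h) (u h))) r) q)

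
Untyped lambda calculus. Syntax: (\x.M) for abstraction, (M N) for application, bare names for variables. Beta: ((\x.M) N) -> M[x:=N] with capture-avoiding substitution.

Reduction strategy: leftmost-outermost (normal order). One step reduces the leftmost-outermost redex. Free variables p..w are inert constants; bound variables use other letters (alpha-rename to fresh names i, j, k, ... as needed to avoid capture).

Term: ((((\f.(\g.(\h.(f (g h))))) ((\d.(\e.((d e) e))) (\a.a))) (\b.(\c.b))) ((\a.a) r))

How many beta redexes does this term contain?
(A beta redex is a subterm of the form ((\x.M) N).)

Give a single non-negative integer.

Answer: 3

Derivation:
Term: ((((\f.(\g.(\h.(f (g h))))) ((\d.(\e.((d e) e))) (\a.a))) (\b.(\c.b))) ((\a.a) r))
  Redex: ((\f.(\g.(\h.(f (g h))))) ((\d.(\e.((d e) e))) (\a.a)))
  Redex: ((\d.(\e.((d e) e))) (\a.a))
  Redex: ((\a.a) r)
Total redexes: 3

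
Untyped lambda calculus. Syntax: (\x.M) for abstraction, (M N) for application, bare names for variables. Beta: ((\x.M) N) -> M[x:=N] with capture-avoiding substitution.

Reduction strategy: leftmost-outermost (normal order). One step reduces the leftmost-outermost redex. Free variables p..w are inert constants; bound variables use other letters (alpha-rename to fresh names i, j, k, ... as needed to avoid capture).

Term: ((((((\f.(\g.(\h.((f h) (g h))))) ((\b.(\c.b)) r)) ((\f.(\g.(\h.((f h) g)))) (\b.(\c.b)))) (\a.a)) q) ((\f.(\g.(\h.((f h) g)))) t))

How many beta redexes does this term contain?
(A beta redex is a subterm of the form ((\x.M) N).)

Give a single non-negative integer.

Term: ((((((\f.(\g.(\h.((f h) (g h))))) ((\b.(\c.b)) r)) ((\f.(\g.(\h.((f h) g)))) (\b.(\c.b)))) (\a.a)) q) ((\f.(\g.(\h.((f h) g)))) t))
  Redex: ((\f.(\g.(\h.((f h) (g h))))) ((\b.(\c.b)) r))
  Redex: ((\b.(\c.b)) r)
  Redex: ((\f.(\g.(\h.((f h) g)))) (\b.(\c.b)))
  Redex: ((\f.(\g.(\h.((f h) g)))) t)
Total redexes: 4

Answer: 4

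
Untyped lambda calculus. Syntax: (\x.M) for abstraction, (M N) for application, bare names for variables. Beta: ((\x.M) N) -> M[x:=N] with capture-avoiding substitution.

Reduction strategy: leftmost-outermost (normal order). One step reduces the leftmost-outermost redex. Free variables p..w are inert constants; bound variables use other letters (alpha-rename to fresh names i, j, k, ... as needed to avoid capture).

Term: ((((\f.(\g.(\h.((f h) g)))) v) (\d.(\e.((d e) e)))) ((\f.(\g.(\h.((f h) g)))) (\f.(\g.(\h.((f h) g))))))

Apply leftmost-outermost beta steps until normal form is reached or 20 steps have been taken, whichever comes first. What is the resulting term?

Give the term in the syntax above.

Answer: ((v (\g.(\h.(\i.((h i) g))))) (\d.(\e.((d e) e))))

Derivation:
Step 0: ((((\f.(\g.(\h.((f h) g)))) v) (\d.(\e.((d e) e)))) ((\f.(\g.(\h.((f h) g)))) (\f.(\g.(\h.((f h) g))))))
Step 1: (((\g.(\h.((v h) g))) (\d.(\e.((d e) e)))) ((\f.(\g.(\h.((f h) g)))) (\f.(\g.(\h.((f h) g))))))
Step 2: ((\h.((v h) (\d.(\e.((d e) e))))) ((\f.(\g.(\h.((f h) g)))) (\f.(\g.(\h.((f h) g))))))
Step 3: ((v ((\f.(\g.(\h.((f h) g)))) (\f.(\g.(\h.((f h) g)))))) (\d.(\e.((d e) e))))
Step 4: ((v (\g.(\h.(((\f.(\g.(\h.((f h) g)))) h) g)))) (\d.(\e.((d e) e))))
Step 5: ((v (\g.(\h.((\g.(\i.((h i) g))) g)))) (\d.(\e.((d e) e))))
Step 6: ((v (\g.(\h.(\i.((h i) g))))) (\d.(\e.((d e) e))))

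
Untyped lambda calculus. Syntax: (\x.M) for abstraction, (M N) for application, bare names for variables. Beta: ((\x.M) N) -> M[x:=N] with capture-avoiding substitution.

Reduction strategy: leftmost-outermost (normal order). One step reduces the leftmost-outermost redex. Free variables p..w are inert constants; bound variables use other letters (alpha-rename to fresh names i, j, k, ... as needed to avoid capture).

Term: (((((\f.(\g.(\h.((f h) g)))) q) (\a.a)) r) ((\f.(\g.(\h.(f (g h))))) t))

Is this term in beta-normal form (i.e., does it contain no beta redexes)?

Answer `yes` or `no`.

Answer: no

Derivation:
Term: (((((\f.(\g.(\h.((f h) g)))) q) (\a.a)) r) ((\f.(\g.(\h.(f (g h))))) t))
Found 2 beta redex(es).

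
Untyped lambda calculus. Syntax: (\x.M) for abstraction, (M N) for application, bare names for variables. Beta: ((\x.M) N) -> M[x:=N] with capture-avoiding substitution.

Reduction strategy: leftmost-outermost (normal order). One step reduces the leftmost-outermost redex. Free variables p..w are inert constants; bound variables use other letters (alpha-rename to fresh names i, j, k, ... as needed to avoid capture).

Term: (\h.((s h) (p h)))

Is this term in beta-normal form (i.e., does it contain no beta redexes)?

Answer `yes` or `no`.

Answer: yes

Derivation:
Term: (\h.((s h) (p h)))
No beta redexes found.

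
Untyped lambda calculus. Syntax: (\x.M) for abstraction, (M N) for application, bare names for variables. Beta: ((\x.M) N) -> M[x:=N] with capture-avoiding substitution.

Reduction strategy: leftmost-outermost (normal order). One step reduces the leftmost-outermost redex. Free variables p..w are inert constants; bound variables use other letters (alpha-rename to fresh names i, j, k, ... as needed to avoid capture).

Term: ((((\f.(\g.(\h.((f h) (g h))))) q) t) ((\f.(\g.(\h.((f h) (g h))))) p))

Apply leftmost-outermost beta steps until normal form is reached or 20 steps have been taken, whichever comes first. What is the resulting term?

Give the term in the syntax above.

Step 0: ((((\f.(\g.(\h.((f h) (g h))))) q) t) ((\f.(\g.(\h.((f h) (g h))))) p))
Step 1: (((\g.(\h.((q h) (g h)))) t) ((\f.(\g.(\h.((f h) (g h))))) p))
Step 2: ((\h.((q h) (t h))) ((\f.(\g.(\h.((f h) (g h))))) p))
Step 3: ((q ((\f.(\g.(\h.((f h) (g h))))) p)) (t ((\f.(\g.(\h.((f h) (g h))))) p)))
Step 4: ((q (\g.(\h.((p h) (g h))))) (t ((\f.(\g.(\h.((f h) (g h))))) p)))
Step 5: ((q (\g.(\h.((p h) (g h))))) (t (\g.(\h.((p h) (g h))))))

Answer: ((q (\g.(\h.((p h) (g h))))) (t (\g.(\h.((p h) (g h))))))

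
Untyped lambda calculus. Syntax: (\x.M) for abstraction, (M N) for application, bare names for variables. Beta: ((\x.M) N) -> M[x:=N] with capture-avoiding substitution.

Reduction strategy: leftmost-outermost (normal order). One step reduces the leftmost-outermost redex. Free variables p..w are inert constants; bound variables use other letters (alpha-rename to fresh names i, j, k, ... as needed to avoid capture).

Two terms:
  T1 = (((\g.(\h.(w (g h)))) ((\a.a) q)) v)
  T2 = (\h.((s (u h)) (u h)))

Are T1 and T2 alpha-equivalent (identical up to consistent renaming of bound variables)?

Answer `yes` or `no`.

Answer: no

Derivation:
Term 1: (((\g.(\h.(w (g h)))) ((\a.a) q)) v)
Term 2: (\h.((s (u h)) (u h)))
Alpha-equivalence: compare structure up to binder renaming.
Result: False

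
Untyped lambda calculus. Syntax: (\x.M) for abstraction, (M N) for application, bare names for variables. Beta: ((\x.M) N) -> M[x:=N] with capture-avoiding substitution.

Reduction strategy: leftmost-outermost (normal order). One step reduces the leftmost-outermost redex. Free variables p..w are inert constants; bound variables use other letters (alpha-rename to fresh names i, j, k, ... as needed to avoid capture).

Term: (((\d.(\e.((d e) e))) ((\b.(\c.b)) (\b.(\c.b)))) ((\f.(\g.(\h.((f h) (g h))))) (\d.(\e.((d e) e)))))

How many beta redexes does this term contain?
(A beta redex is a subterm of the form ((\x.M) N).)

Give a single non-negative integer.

Answer: 3

Derivation:
Term: (((\d.(\e.((d e) e))) ((\b.(\c.b)) (\b.(\c.b)))) ((\f.(\g.(\h.((f h) (g h))))) (\d.(\e.((d e) e)))))
  Redex: ((\d.(\e.((d e) e))) ((\b.(\c.b)) (\b.(\c.b))))
  Redex: ((\b.(\c.b)) (\b.(\c.b)))
  Redex: ((\f.(\g.(\h.((f h) (g h))))) (\d.(\e.((d e) e))))
Total redexes: 3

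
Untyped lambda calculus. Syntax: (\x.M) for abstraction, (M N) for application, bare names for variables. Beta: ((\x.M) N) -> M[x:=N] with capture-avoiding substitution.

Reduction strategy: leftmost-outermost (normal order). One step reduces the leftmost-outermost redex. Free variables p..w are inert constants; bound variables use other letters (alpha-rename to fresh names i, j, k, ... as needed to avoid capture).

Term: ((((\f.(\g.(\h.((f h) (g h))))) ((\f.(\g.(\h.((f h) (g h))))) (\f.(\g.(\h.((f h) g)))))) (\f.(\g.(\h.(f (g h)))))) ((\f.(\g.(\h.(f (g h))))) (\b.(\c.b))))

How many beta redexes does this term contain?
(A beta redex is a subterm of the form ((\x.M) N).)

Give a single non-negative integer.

Answer: 3

Derivation:
Term: ((((\f.(\g.(\h.((f h) (g h))))) ((\f.(\g.(\h.((f h) (g h))))) (\f.(\g.(\h.((f h) g)))))) (\f.(\g.(\h.(f (g h)))))) ((\f.(\g.(\h.(f (g h))))) (\b.(\c.b))))
  Redex: ((\f.(\g.(\h.((f h) (g h))))) ((\f.(\g.(\h.((f h) (g h))))) (\f.(\g.(\h.((f h) g))))))
  Redex: ((\f.(\g.(\h.((f h) (g h))))) (\f.(\g.(\h.((f h) g)))))
  Redex: ((\f.(\g.(\h.(f (g h))))) (\b.(\c.b)))
Total redexes: 3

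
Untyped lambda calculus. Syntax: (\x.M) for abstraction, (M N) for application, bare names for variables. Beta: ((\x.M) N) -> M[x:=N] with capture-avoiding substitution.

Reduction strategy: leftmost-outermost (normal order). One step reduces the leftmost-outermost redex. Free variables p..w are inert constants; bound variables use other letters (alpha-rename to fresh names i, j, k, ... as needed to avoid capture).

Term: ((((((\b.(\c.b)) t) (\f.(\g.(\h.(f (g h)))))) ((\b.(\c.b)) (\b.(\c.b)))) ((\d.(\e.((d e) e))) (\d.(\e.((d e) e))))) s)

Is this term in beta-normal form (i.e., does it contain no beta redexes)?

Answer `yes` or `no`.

Answer: no

Derivation:
Term: ((((((\b.(\c.b)) t) (\f.(\g.(\h.(f (g h)))))) ((\b.(\c.b)) (\b.(\c.b)))) ((\d.(\e.((d e) e))) (\d.(\e.((d e) e))))) s)
Found 3 beta redex(es).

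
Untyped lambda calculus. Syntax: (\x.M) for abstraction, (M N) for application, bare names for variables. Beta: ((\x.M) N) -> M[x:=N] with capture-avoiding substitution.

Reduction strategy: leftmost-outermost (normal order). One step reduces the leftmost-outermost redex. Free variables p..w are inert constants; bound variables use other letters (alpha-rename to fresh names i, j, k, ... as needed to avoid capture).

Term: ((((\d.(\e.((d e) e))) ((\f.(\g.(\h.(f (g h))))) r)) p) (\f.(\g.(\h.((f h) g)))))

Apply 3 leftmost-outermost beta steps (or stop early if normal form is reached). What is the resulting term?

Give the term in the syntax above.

Answer: ((((\g.(\h.(r (g h)))) p) p) (\f.(\g.(\h.((f h) g)))))

Derivation:
Step 0: ((((\d.(\e.((d e) e))) ((\f.(\g.(\h.(f (g h))))) r)) p) (\f.(\g.(\h.((f h) g)))))
Step 1: (((\e.((((\f.(\g.(\h.(f (g h))))) r) e) e)) p) (\f.(\g.(\h.((f h) g)))))
Step 2: (((((\f.(\g.(\h.(f (g h))))) r) p) p) (\f.(\g.(\h.((f h) g)))))
Step 3: ((((\g.(\h.(r (g h)))) p) p) (\f.(\g.(\h.((f h) g)))))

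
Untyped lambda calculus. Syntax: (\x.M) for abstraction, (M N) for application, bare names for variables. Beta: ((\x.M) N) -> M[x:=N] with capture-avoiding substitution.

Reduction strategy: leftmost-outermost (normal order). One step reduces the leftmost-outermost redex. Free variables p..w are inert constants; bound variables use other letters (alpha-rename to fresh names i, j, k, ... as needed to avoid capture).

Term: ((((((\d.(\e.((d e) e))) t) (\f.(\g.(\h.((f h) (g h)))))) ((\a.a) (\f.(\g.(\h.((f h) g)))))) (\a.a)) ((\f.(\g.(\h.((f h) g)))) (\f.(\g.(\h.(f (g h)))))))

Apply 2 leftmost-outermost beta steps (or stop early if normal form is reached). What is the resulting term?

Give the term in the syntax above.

Answer: (((((t (\f.(\g.(\h.((f h) (g h)))))) (\f.(\g.(\h.((f h) (g h)))))) ((\a.a) (\f.(\g.(\h.((f h) g)))))) (\a.a)) ((\f.(\g.(\h.((f h) g)))) (\f.(\g.(\h.(f (g h)))))))

Derivation:
Step 0: ((((((\d.(\e.((d e) e))) t) (\f.(\g.(\h.((f h) (g h)))))) ((\a.a) (\f.(\g.(\h.((f h) g)))))) (\a.a)) ((\f.(\g.(\h.((f h) g)))) (\f.(\g.(\h.(f (g h)))))))
Step 1: (((((\e.((t e) e)) (\f.(\g.(\h.((f h) (g h)))))) ((\a.a) (\f.(\g.(\h.((f h) g)))))) (\a.a)) ((\f.(\g.(\h.((f h) g)))) (\f.(\g.(\h.(f (g h)))))))
Step 2: (((((t (\f.(\g.(\h.((f h) (g h)))))) (\f.(\g.(\h.((f h) (g h)))))) ((\a.a) (\f.(\g.(\h.((f h) g)))))) (\a.a)) ((\f.(\g.(\h.((f h) g)))) (\f.(\g.(\h.(f (g h)))))))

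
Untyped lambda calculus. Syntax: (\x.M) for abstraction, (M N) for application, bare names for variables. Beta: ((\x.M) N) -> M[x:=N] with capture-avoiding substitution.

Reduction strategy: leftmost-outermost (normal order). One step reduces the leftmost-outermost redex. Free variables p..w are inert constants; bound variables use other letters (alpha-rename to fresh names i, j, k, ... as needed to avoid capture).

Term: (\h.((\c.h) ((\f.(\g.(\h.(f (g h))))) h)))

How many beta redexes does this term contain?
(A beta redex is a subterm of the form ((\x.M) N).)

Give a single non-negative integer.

Term: (\h.((\c.h) ((\f.(\g.(\h.(f (g h))))) h)))
  Redex: ((\c.h) ((\f.(\g.(\h.(f (g h))))) h))
  Redex: ((\f.(\g.(\h.(f (g h))))) h)
Total redexes: 2

Answer: 2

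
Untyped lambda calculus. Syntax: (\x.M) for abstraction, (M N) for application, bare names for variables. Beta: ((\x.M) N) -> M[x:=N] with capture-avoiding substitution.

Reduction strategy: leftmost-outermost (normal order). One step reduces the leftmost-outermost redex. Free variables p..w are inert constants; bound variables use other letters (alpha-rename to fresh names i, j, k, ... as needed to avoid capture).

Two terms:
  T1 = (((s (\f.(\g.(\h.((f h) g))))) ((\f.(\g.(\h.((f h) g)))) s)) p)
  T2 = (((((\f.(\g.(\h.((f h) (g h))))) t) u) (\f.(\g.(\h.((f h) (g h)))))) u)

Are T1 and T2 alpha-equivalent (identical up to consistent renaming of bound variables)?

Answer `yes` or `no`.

Term 1: (((s (\f.(\g.(\h.((f h) g))))) ((\f.(\g.(\h.((f h) g)))) s)) p)
Term 2: (((((\f.(\g.(\h.((f h) (g h))))) t) u) (\f.(\g.(\h.((f h) (g h)))))) u)
Alpha-equivalence: compare structure up to binder renaming.
Result: False

Answer: no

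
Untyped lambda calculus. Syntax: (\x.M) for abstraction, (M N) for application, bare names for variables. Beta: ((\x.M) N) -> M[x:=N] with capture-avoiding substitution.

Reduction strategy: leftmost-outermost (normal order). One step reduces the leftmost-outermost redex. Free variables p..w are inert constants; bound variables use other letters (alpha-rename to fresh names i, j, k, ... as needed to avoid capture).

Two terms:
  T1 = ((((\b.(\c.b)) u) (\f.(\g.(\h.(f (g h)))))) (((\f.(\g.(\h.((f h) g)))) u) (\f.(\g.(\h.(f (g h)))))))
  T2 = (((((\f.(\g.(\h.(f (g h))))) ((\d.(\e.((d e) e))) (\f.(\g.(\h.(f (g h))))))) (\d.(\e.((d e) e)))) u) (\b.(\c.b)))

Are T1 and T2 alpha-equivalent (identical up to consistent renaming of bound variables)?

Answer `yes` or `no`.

Answer: no

Derivation:
Term 1: ((((\b.(\c.b)) u) (\f.(\g.(\h.(f (g h)))))) (((\f.(\g.(\h.((f h) g)))) u) (\f.(\g.(\h.(f (g h)))))))
Term 2: (((((\f.(\g.(\h.(f (g h))))) ((\d.(\e.((d e) e))) (\f.(\g.(\h.(f (g h))))))) (\d.(\e.((d e) e)))) u) (\b.(\c.b)))
Alpha-equivalence: compare structure up to binder renaming.
Result: False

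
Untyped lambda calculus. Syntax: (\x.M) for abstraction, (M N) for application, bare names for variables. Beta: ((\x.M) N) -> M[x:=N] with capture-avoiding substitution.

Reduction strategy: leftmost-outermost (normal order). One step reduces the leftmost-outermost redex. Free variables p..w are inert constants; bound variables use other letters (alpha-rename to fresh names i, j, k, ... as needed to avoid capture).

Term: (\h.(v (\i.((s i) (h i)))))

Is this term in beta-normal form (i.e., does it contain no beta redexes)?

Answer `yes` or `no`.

Answer: yes

Derivation:
Term: (\h.(v (\i.((s i) (h i)))))
No beta redexes found.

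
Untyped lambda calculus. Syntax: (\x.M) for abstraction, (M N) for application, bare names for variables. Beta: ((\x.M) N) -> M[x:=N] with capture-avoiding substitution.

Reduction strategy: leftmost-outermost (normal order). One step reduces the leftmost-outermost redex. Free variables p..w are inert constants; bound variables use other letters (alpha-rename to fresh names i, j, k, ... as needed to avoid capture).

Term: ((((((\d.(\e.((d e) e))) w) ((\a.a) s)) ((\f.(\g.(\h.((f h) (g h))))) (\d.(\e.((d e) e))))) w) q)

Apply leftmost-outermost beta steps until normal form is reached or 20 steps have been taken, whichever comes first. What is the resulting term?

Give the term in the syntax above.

Step 0: ((((((\d.(\e.((d e) e))) w) ((\a.a) s)) ((\f.(\g.(\h.((f h) (g h))))) (\d.(\e.((d e) e))))) w) q)
Step 1: (((((\e.((w e) e)) ((\a.a) s)) ((\f.(\g.(\h.((f h) (g h))))) (\d.(\e.((d e) e))))) w) q)
Step 2: (((((w ((\a.a) s)) ((\a.a) s)) ((\f.(\g.(\h.((f h) (g h))))) (\d.(\e.((d e) e))))) w) q)
Step 3: (((((w s) ((\a.a) s)) ((\f.(\g.(\h.((f h) (g h))))) (\d.(\e.((d e) e))))) w) q)
Step 4: (((((w s) s) ((\f.(\g.(\h.((f h) (g h))))) (\d.(\e.((d e) e))))) w) q)
Step 5: (((((w s) s) (\g.(\h.(((\d.(\e.((d e) e))) h) (g h))))) w) q)
Step 6: (((((w s) s) (\g.(\h.((\e.((h e) e)) (g h))))) w) q)
Step 7: (((((w s) s) (\g.(\h.((h (g h)) (g h))))) w) q)

Answer: (((((w s) s) (\g.(\h.((h (g h)) (g h))))) w) q)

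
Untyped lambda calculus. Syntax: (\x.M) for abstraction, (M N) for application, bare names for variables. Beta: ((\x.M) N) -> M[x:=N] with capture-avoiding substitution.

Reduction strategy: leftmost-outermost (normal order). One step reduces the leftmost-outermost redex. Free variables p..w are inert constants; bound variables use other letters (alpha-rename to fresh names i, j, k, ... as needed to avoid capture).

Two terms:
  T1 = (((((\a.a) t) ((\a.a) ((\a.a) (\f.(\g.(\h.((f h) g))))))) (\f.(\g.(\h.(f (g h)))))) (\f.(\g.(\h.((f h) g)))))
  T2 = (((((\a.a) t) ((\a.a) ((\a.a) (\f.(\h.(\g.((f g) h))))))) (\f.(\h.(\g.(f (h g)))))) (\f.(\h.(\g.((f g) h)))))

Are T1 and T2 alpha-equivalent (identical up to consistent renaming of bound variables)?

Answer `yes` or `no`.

Term 1: (((((\a.a) t) ((\a.a) ((\a.a) (\f.(\g.(\h.((f h) g))))))) (\f.(\g.(\h.(f (g h)))))) (\f.(\g.(\h.((f h) g)))))
Term 2: (((((\a.a) t) ((\a.a) ((\a.a) (\f.(\h.(\g.((f g) h))))))) (\f.(\h.(\g.(f (h g)))))) (\f.(\h.(\g.((f g) h)))))
Alpha-equivalence: compare structure up to binder renaming.
Result: True

Answer: yes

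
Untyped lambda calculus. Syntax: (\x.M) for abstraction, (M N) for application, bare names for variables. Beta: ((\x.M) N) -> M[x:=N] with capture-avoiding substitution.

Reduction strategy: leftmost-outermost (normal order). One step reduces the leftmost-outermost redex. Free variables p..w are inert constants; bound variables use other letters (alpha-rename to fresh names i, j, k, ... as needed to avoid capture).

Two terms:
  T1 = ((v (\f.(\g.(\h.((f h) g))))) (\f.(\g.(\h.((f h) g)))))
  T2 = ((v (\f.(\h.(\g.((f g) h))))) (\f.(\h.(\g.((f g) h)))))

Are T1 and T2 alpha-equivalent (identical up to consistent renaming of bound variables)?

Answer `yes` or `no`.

Answer: yes

Derivation:
Term 1: ((v (\f.(\g.(\h.((f h) g))))) (\f.(\g.(\h.((f h) g)))))
Term 2: ((v (\f.(\h.(\g.((f g) h))))) (\f.(\h.(\g.((f g) h)))))
Alpha-equivalence: compare structure up to binder renaming.
Result: True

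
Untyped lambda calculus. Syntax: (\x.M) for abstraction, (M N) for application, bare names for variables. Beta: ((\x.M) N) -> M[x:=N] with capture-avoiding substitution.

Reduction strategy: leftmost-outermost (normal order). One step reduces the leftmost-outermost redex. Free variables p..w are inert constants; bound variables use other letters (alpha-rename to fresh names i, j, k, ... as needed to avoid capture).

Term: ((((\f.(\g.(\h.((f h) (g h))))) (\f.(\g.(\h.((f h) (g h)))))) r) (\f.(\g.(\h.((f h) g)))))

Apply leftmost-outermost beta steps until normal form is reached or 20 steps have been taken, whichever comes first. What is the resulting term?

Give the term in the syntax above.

Step 0: ((((\f.(\g.(\h.((f h) (g h))))) (\f.(\g.(\h.((f h) (g h)))))) r) (\f.(\g.(\h.((f h) g)))))
Step 1: (((\g.(\h.(((\f.(\g.(\h.((f h) (g h))))) h) (g h)))) r) (\f.(\g.(\h.((f h) g)))))
Step 2: ((\h.(((\f.(\g.(\h.((f h) (g h))))) h) (r h))) (\f.(\g.(\h.((f h) g)))))
Step 3: (((\f.(\g.(\h.((f h) (g h))))) (\f.(\g.(\h.((f h) g))))) (r (\f.(\g.(\h.((f h) g))))))
Step 4: ((\g.(\h.(((\f.(\g.(\h.((f h) g)))) h) (g h)))) (r (\f.(\g.(\h.((f h) g))))))
Step 5: (\h.(((\f.(\g.(\h.((f h) g)))) h) ((r (\f.(\g.(\h.((f h) g))))) h)))
Step 6: (\h.((\g.(\i.((h i) g))) ((r (\f.(\g.(\h.((f h) g))))) h)))
Step 7: (\h.(\i.((h i) ((r (\f.(\g.(\h.((f h) g))))) h))))

Answer: (\h.(\i.((h i) ((r (\f.(\g.(\h.((f h) g))))) h))))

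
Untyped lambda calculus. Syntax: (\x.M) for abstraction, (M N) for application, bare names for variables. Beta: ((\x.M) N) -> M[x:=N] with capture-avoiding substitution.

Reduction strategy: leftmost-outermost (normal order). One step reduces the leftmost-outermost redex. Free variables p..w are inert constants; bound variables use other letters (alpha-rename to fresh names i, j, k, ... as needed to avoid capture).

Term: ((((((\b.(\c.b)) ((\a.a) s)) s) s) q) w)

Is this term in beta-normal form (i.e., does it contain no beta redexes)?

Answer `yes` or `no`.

Term: ((((((\b.(\c.b)) ((\a.a) s)) s) s) q) w)
Found 2 beta redex(es).

Answer: no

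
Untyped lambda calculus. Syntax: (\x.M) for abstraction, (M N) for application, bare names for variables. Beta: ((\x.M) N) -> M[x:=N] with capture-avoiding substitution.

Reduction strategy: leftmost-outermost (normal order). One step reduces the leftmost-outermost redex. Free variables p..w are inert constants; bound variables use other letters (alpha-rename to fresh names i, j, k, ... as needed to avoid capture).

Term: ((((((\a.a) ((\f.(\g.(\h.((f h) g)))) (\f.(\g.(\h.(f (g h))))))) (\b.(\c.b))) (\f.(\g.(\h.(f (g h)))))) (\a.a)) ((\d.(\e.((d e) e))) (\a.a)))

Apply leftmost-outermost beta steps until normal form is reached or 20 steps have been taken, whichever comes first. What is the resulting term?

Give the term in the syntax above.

Step 0: ((((((\a.a) ((\f.(\g.(\h.((f h) g)))) (\f.(\g.(\h.(f (g h))))))) (\b.(\c.b))) (\f.(\g.(\h.(f (g h)))))) (\a.a)) ((\d.(\e.((d e) e))) (\a.a)))
Step 1: ((((((\f.(\g.(\h.((f h) g)))) (\f.(\g.(\h.(f (g h)))))) (\b.(\c.b))) (\f.(\g.(\h.(f (g h)))))) (\a.a)) ((\d.(\e.((d e) e))) (\a.a)))
Step 2: (((((\g.(\h.(((\f.(\g.(\h.(f (g h))))) h) g))) (\b.(\c.b))) (\f.(\g.(\h.(f (g h)))))) (\a.a)) ((\d.(\e.((d e) e))) (\a.a)))
Step 3: ((((\h.(((\f.(\g.(\h.(f (g h))))) h) (\b.(\c.b)))) (\f.(\g.(\h.(f (g h)))))) (\a.a)) ((\d.(\e.((d e) e))) (\a.a)))
Step 4: (((((\f.(\g.(\h.(f (g h))))) (\f.(\g.(\h.(f (g h)))))) (\b.(\c.b))) (\a.a)) ((\d.(\e.((d e) e))) (\a.a)))
Step 5: ((((\g.(\h.((\f.(\g.(\h.(f (g h))))) (g h)))) (\b.(\c.b))) (\a.a)) ((\d.(\e.((d e) e))) (\a.a)))
Step 6: (((\h.((\f.(\g.(\h.(f (g h))))) ((\b.(\c.b)) h))) (\a.a)) ((\d.(\e.((d e) e))) (\a.a)))
Step 7: (((\f.(\g.(\h.(f (g h))))) ((\b.(\c.b)) (\a.a))) ((\d.(\e.((d e) e))) (\a.a)))
Step 8: ((\g.(\h.(((\b.(\c.b)) (\a.a)) (g h)))) ((\d.(\e.((d e) e))) (\a.a)))
Step 9: (\h.(((\b.(\c.b)) (\a.a)) (((\d.(\e.((d e) e))) (\a.a)) h)))
Step 10: (\h.((\c.(\a.a)) (((\d.(\e.((d e) e))) (\a.a)) h)))
Step 11: (\h.(\a.a))

Answer: (\h.(\a.a))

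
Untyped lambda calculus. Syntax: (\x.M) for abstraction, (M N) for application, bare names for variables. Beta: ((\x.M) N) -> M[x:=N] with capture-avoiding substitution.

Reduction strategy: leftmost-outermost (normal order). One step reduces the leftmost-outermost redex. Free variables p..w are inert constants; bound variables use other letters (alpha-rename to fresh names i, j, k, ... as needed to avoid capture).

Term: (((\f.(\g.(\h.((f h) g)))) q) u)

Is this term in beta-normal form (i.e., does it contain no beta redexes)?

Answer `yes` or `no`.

Answer: no

Derivation:
Term: (((\f.(\g.(\h.((f h) g)))) q) u)
Found 1 beta redex(es).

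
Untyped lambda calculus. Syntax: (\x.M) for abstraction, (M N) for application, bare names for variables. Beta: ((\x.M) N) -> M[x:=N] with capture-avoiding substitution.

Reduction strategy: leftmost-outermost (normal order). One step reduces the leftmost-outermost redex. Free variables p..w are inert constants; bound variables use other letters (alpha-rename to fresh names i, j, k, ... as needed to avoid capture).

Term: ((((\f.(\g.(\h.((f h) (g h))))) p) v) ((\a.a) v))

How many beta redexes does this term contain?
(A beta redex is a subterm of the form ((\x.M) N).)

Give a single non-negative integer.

Answer: 2

Derivation:
Term: ((((\f.(\g.(\h.((f h) (g h))))) p) v) ((\a.a) v))
  Redex: ((\f.(\g.(\h.((f h) (g h))))) p)
  Redex: ((\a.a) v)
Total redexes: 2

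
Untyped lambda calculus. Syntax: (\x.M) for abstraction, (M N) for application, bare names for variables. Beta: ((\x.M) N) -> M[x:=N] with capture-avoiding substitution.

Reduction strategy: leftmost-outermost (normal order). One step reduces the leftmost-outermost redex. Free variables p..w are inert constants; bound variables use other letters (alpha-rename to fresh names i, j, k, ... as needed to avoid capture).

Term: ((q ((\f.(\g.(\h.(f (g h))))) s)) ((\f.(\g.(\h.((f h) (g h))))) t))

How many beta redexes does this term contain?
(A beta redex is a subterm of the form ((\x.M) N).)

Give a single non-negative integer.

Term: ((q ((\f.(\g.(\h.(f (g h))))) s)) ((\f.(\g.(\h.((f h) (g h))))) t))
  Redex: ((\f.(\g.(\h.(f (g h))))) s)
  Redex: ((\f.(\g.(\h.((f h) (g h))))) t)
Total redexes: 2

Answer: 2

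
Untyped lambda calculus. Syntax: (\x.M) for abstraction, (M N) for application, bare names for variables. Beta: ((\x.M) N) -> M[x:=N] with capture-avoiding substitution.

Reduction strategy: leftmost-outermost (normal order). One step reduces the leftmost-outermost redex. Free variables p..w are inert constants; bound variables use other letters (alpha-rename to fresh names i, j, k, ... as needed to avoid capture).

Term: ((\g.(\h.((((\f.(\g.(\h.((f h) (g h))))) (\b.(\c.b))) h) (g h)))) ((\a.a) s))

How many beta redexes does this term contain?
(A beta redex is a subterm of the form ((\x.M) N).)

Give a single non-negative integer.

Term: ((\g.(\h.((((\f.(\g.(\h.((f h) (g h))))) (\b.(\c.b))) h) (g h)))) ((\a.a) s))
  Redex: ((\g.(\h.((((\f.(\g.(\h.((f h) (g h))))) (\b.(\c.b))) h) (g h)))) ((\a.a) s))
  Redex: ((\f.(\g.(\h.((f h) (g h))))) (\b.(\c.b)))
  Redex: ((\a.a) s)
Total redexes: 3

Answer: 3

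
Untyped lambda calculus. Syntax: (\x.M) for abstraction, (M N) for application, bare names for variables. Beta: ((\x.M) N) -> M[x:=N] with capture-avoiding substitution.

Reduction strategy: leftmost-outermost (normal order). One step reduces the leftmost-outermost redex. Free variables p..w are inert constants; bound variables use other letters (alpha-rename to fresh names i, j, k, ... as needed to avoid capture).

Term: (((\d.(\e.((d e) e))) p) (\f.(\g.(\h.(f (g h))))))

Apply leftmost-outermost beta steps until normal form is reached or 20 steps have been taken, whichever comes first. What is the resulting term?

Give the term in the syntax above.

Answer: ((p (\f.(\g.(\h.(f (g h)))))) (\f.(\g.(\h.(f (g h))))))

Derivation:
Step 0: (((\d.(\e.((d e) e))) p) (\f.(\g.(\h.(f (g h))))))
Step 1: ((\e.((p e) e)) (\f.(\g.(\h.(f (g h))))))
Step 2: ((p (\f.(\g.(\h.(f (g h)))))) (\f.(\g.(\h.(f (g h))))))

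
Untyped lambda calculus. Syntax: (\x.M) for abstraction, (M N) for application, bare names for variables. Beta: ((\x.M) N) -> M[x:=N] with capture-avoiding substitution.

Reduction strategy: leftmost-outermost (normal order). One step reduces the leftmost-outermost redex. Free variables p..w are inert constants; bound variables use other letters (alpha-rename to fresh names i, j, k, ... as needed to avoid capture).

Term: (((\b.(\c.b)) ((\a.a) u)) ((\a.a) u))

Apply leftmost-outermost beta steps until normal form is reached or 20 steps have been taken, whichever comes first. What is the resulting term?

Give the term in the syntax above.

Step 0: (((\b.(\c.b)) ((\a.a) u)) ((\a.a) u))
Step 1: ((\c.((\a.a) u)) ((\a.a) u))
Step 2: ((\a.a) u)
Step 3: u

Answer: u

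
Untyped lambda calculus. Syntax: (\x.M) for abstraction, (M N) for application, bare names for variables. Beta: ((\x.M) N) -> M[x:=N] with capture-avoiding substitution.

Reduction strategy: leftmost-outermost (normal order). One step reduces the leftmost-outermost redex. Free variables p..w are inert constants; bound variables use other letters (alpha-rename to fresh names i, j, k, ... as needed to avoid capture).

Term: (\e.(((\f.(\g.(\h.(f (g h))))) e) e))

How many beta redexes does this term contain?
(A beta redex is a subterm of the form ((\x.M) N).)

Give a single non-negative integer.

Answer: 1

Derivation:
Term: (\e.(((\f.(\g.(\h.(f (g h))))) e) e))
  Redex: ((\f.(\g.(\h.(f (g h))))) e)
Total redexes: 1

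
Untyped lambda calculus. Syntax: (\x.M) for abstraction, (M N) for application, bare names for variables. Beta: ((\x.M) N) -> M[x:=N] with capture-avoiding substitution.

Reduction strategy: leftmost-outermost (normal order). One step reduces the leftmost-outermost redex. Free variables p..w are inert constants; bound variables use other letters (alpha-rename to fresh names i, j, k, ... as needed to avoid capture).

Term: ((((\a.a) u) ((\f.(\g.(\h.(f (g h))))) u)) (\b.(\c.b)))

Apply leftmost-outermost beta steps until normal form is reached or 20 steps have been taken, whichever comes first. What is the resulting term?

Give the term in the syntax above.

Step 0: ((((\a.a) u) ((\f.(\g.(\h.(f (g h))))) u)) (\b.(\c.b)))
Step 1: ((u ((\f.(\g.(\h.(f (g h))))) u)) (\b.(\c.b)))
Step 2: ((u (\g.(\h.(u (g h))))) (\b.(\c.b)))

Answer: ((u (\g.(\h.(u (g h))))) (\b.(\c.b)))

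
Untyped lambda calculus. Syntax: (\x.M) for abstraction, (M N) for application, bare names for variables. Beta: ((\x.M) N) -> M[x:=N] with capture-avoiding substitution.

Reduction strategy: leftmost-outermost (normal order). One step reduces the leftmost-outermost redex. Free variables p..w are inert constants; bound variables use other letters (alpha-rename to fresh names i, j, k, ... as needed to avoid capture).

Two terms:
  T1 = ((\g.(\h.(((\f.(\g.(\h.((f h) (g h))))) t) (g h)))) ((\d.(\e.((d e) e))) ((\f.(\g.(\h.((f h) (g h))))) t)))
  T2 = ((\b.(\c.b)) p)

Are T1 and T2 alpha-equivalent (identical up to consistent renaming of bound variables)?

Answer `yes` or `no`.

Term 1: ((\g.(\h.(((\f.(\g.(\h.((f h) (g h))))) t) (g h)))) ((\d.(\e.((d e) e))) ((\f.(\g.(\h.((f h) (g h))))) t)))
Term 2: ((\b.(\c.b)) p)
Alpha-equivalence: compare structure up to binder renaming.
Result: False

Answer: no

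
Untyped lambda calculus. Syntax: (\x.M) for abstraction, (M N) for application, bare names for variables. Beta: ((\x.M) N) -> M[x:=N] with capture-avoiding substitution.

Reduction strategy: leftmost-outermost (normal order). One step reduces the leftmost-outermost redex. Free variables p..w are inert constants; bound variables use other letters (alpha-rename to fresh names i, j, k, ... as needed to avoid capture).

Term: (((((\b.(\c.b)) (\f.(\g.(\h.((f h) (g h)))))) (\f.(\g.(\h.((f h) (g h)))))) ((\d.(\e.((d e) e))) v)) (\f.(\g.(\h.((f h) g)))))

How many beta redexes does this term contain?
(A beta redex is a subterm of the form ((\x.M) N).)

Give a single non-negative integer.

Answer: 2

Derivation:
Term: (((((\b.(\c.b)) (\f.(\g.(\h.((f h) (g h)))))) (\f.(\g.(\h.((f h) (g h)))))) ((\d.(\e.((d e) e))) v)) (\f.(\g.(\h.((f h) g)))))
  Redex: ((\b.(\c.b)) (\f.(\g.(\h.((f h) (g h))))))
  Redex: ((\d.(\e.((d e) e))) v)
Total redexes: 2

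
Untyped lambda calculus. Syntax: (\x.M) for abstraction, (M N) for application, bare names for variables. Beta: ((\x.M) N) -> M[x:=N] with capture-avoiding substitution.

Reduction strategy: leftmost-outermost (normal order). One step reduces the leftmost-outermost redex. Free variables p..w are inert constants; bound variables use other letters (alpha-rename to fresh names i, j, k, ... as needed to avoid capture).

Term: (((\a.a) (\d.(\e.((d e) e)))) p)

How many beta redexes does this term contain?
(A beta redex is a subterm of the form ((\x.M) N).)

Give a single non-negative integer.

Answer: 1

Derivation:
Term: (((\a.a) (\d.(\e.((d e) e)))) p)
  Redex: ((\a.a) (\d.(\e.((d e) e))))
Total redexes: 1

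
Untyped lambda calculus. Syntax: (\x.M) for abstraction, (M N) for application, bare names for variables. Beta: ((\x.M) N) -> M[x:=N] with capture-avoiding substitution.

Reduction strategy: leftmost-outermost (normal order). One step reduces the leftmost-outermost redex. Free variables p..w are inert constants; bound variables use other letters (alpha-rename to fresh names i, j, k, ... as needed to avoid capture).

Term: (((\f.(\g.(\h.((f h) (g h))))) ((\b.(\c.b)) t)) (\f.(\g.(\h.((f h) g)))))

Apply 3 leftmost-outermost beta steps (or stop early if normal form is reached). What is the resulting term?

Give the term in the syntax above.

Answer: (\h.(((\c.t) h) ((\f.(\g.(\h.((f h) g)))) h)))

Derivation:
Step 0: (((\f.(\g.(\h.((f h) (g h))))) ((\b.(\c.b)) t)) (\f.(\g.(\h.((f h) g)))))
Step 1: ((\g.(\h.((((\b.(\c.b)) t) h) (g h)))) (\f.(\g.(\h.((f h) g)))))
Step 2: (\h.((((\b.(\c.b)) t) h) ((\f.(\g.(\h.((f h) g)))) h)))
Step 3: (\h.(((\c.t) h) ((\f.(\g.(\h.((f h) g)))) h)))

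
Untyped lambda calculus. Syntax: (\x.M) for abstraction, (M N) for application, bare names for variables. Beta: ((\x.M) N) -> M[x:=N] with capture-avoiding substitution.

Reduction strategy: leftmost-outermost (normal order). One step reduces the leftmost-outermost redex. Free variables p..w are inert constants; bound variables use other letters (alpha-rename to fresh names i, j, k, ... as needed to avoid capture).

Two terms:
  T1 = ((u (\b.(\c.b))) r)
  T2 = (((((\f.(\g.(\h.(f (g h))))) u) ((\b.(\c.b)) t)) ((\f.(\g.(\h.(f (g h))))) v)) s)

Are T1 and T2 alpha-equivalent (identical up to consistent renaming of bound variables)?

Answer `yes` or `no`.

Term 1: ((u (\b.(\c.b))) r)
Term 2: (((((\f.(\g.(\h.(f (g h))))) u) ((\b.(\c.b)) t)) ((\f.(\g.(\h.(f (g h))))) v)) s)
Alpha-equivalence: compare structure up to binder renaming.
Result: False

Answer: no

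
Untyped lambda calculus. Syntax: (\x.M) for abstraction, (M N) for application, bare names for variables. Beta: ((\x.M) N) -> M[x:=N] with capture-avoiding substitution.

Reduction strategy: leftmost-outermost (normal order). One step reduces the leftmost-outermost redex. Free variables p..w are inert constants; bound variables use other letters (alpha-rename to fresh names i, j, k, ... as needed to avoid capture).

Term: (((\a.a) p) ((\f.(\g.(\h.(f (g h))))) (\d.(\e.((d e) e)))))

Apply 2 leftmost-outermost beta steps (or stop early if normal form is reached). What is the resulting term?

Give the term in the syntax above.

Answer: (p (\g.(\h.((\d.(\e.((d e) e))) (g h)))))

Derivation:
Step 0: (((\a.a) p) ((\f.(\g.(\h.(f (g h))))) (\d.(\e.((d e) e)))))
Step 1: (p ((\f.(\g.(\h.(f (g h))))) (\d.(\e.((d e) e)))))
Step 2: (p (\g.(\h.((\d.(\e.((d e) e))) (g h)))))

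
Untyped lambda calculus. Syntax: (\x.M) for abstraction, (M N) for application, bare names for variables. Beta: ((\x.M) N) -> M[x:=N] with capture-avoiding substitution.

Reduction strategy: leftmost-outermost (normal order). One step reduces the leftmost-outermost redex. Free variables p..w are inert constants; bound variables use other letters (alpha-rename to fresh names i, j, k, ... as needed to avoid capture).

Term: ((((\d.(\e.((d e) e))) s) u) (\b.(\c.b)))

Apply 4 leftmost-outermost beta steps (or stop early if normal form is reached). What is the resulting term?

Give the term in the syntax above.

Step 0: ((((\d.(\e.((d e) e))) s) u) (\b.(\c.b)))
Step 1: (((\e.((s e) e)) u) (\b.(\c.b)))
Step 2: (((s u) u) (\b.(\c.b)))
Step 3: (normal form reached)

Answer: (((s u) u) (\b.(\c.b)))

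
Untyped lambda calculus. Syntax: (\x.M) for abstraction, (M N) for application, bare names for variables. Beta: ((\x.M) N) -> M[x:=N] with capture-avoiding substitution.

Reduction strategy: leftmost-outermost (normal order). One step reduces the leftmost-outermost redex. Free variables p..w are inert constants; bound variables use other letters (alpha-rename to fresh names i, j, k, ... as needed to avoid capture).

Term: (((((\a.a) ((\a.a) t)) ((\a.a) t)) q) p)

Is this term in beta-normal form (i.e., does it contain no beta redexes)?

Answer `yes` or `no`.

Term: (((((\a.a) ((\a.a) t)) ((\a.a) t)) q) p)
Found 3 beta redex(es).

Answer: no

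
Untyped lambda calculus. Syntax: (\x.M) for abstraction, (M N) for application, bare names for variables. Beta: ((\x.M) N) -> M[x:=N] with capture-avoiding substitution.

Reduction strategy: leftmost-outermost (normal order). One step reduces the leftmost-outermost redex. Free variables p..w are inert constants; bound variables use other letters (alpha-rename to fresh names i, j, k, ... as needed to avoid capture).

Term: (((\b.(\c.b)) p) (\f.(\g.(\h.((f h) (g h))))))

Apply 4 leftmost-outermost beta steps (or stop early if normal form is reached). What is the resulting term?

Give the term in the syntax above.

Answer: p

Derivation:
Step 0: (((\b.(\c.b)) p) (\f.(\g.(\h.((f h) (g h))))))
Step 1: ((\c.p) (\f.(\g.(\h.((f h) (g h))))))
Step 2: p
Step 3: (normal form reached)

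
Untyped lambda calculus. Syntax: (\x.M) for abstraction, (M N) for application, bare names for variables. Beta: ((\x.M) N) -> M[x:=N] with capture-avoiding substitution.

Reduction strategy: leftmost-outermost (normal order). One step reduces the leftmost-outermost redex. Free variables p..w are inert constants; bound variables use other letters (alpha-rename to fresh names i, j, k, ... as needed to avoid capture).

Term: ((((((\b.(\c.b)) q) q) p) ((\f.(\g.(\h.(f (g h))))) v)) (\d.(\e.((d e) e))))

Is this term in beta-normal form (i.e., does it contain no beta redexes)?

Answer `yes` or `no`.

Term: ((((((\b.(\c.b)) q) q) p) ((\f.(\g.(\h.(f (g h))))) v)) (\d.(\e.((d e) e))))
Found 2 beta redex(es).

Answer: no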